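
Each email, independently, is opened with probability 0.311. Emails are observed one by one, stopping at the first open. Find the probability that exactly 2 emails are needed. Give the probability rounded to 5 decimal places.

0.21428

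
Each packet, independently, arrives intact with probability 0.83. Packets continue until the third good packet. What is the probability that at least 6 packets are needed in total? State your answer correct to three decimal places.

0.037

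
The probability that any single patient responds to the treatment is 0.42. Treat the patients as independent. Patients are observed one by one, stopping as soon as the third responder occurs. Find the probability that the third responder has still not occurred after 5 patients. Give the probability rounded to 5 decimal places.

Needing more than 5 patients ⇔ fewer than 3 successes in the first 5. With X ~ Binomial(5, 0.42), P(Y > 5) = P(X ≤ 2).
  k=0: C(5,0)·0.42^0·0.58^5 = 0.0656357
  k=1: C(5,1)·0.42^1·0.58^4 = 0.2376464
  k=2: C(5,2)·0.42^2·0.58^3 = 0.3441776
P(X ≤ 2) = 0.6474597

0.64746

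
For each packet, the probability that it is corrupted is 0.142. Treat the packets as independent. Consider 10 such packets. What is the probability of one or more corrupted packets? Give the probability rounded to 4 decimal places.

0.7838

P(at least one) = 1 − P(none) = 1 − (1 − 0.142)^10
= 1 − 0.216209 = 0.783791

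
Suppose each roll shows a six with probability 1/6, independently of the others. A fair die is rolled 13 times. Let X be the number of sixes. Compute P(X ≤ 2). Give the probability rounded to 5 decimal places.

0.62808

X ~ Binomial(13, 0.166667); P(X ≤ 2) = Σ C(13,k) p^k (1−p)^(13−k) over k:
  k=0: C(13,0)·0.166667^0·0.833333^13 = 0.0934639
  k=1: C(13,1)·0.166667^1·0.833333^12 = 0.2430061
  k=2: C(13,2)·0.166667^2·0.833333^11 = 0.2916073
Total = 0.6280773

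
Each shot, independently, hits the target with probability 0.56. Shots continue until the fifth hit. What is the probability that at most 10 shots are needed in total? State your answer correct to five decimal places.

Finishing within 10 shots ⇔ at least 5 successes in the first 10. With X ~ Binomial(10, 0.56), P(Y ≤ 10) = 1 − P(X ≤ 4).
  k=0: C(10,0)·0.56^0·0.44^10 = 0.0002720
  k=1: C(10,1)·0.56^1·0.44^9 = 0.0034615
  k=2: C(10,2)·0.56^2·0.44^8 = 0.0198249
  k=3: C(10,3)·0.56^3·0.44^7 = 0.0672844
  k=4: C(10,4)·0.56^4·0.44^6 = 0.1498606
1 − 0.2407033 = 0.7592967

0.75930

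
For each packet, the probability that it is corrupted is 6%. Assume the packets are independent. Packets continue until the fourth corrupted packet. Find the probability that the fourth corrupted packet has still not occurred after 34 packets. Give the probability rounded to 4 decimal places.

0.8554

Needing more than 34 packets ⇔ fewer than 4 successes in the first 34. With X ~ Binomial(34, 0.06), P(Y > 34) = P(X ≤ 3).
  k=0: C(34,0)·0.06^0·0.94^34 = 0.121996
  k=1: C(34,1)·0.06^1·0.94^33 = 0.264758
  k=2: C(34,2)·0.06^2·0.94^32 = 0.278841
  k=3: C(34,3)·0.06^3·0.94^31 = 0.189849
P(X ≤ 3) = 0.855445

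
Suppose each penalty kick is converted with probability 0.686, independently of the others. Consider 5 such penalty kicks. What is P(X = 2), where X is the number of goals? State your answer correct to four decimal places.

0.1457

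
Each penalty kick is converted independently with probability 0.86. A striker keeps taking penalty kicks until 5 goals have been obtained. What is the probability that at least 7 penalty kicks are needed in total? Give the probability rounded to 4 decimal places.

Needing more than 6 penalty kicks ⇔ fewer than 5 successes in the first 6. With X ~ Binomial(6, 0.86), P(Y > 6) = P(X ≤ 4).
  k=0: C(6,0)·0.86^0·0.14^6 = 0.000008
  k=1: C(6,1)·0.86^1·0.14^5 = 0.000278
  k=2: C(6,2)·0.86^2·0.14^4 = 0.004262
  k=3: C(6,3)·0.86^3·0.14^3 = 0.034907
  k=4: C(6,4)·0.86^4·0.14^2 = 0.160820
P(X ≤ 4) = 0.200274

0.2003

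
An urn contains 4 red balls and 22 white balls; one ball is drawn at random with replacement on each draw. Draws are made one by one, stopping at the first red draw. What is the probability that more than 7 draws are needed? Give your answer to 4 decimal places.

0.3106

Y = number of draws to the first success; geometric, p = 0.153846.
P(Y > 7) = P(first 7 all fail) = (1−p)^7 = 0.310560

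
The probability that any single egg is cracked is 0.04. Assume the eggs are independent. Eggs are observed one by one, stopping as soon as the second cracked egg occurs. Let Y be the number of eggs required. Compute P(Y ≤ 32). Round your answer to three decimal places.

Finishing within 32 eggs ⇔ at least 2 successes in the first 32. With X ~ Binomial(32, 0.04), P(Y ≤ 32) = 1 − P(X ≤ 1).
  k=0: C(32,0)·0.04^0·0.96^32 = 0.27082
  k=1: C(32,1)·0.04^1·0.96^31 = 0.36109
1 − 0.63191 = 0.36809

0.368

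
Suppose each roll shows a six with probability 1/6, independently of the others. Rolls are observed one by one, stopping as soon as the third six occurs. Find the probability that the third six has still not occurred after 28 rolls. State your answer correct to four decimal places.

Needing more than 28 rolls ⇔ fewer than 3 successes in the first 28. With X ~ Binomial(28, 0.166667), P(Y > 28) = P(X ≤ 2).
  k=0: C(28,0)·0.166667^0·0.833333^28 = 0.006066
  k=1: C(28,1)·0.166667^1·0.833333^27 = 0.033971
  k=2: C(28,2)·0.166667^2·0.833333^26 = 0.091723
P(X ≤ 2) = 0.131760

0.1318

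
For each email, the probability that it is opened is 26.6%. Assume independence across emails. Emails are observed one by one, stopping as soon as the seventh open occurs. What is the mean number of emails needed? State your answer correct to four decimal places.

26.3158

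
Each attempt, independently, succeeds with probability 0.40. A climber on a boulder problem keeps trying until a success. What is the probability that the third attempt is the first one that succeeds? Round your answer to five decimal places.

0.14400

Geometric (trials to first success), p = 0.40.
P(Y = 3) = (1−p)^2 · p = 0.36 · 0.40 = 0.1440000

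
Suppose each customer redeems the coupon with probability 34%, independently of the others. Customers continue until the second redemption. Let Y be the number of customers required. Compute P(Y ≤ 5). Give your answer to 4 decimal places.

Finishing within 5 customers ⇔ at least 2 successes in the first 5. With X ~ Binomial(5, 0.34), P(Y ≤ 5) = 1 − P(X ≤ 1).
  k=0: C(5,0)·0.34^0·0.66^5 = 0.125233
  k=1: C(5,1)·0.34^1·0.66^4 = 0.322571
1 − 0.447804 = 0.552196

0.5522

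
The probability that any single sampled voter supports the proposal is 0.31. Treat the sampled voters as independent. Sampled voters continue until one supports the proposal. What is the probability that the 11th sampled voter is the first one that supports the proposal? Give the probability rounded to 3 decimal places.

Geometric (trials to first success), p = 0.31.
P(Y = 11) = (1−p)^10 · p = 0.024462 · 0.31 = 0.00758

0.008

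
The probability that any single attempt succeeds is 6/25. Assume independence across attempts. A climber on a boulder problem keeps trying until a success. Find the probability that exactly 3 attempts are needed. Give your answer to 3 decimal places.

0.139

Geometric (trials to first success), p = 0.24.
P(Y = 3) = (1−p)^2 · p = 0.5776 · 0.24 = 0.13862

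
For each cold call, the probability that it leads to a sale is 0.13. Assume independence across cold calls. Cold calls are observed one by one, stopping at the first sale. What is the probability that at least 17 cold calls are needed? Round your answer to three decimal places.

0.108

Y = number of cold calls to the first success; geometric, p = 0.13.
P(Y > 16) = P(first 16 all fail) = (1−p)^16 = 0.10772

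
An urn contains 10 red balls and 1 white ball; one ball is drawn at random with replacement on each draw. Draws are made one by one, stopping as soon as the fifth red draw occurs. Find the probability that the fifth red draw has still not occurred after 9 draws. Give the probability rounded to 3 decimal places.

0.001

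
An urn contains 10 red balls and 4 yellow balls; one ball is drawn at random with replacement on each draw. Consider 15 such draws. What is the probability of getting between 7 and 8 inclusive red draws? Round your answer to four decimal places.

X ~ Binomial(15, 0.714286); P(7 ≤ X ≤ 8) = Σ C(15,k) p^k (1−p)^(15−k) over k:
  k=7: C(15,7)·0.714286^7·0.285714^8 = 0.027109
  k=8: C(15,8)·0.714286^8·0.285714^7 = 0.067772
Total = 0.094880

0.0949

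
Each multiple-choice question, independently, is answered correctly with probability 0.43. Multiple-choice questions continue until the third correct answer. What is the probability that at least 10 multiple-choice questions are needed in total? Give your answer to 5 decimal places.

0.17960

Needing more than 9 multiple-choice questions ⇔ fewer than 3 successes in the first 9. With X ~ Binomial(9, 0.43), P(Y > 9) = P(X ≤ 2).
  k=0: C(9,0)·0.43^0·0.57^9 = 0.0063515
  k=1: C(9,1)·0.43^1·0.57^8 = 0.0431231
  k=2: C(9,2)·0.43^2·0.57^7 = 0.1301258
P(X ≤ 2) = 0.1796003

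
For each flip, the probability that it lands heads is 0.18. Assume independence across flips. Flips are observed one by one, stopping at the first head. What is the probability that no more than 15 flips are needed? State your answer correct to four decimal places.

Y = number of flips to the first success; geometric, p = 0.18.
P(Y ≤ 15) = 1 − (1−p)^15 = 1 − 0.050957 = 0.949043

0.9490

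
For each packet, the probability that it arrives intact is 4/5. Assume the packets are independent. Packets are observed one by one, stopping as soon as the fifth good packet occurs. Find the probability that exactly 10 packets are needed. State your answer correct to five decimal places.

0.01321

Y = trial on which the fifth success occurs; negative binomial, r=5, p=0.80.
P(Y=10) = C(9,4) · p^5 · (1−p)^5
= 126 · 0.32768 · 0.00032 = 0.0132121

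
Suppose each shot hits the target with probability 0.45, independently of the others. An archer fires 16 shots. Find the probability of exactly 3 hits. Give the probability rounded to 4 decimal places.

X ~ Binomial(n=16, p=0.45).
P(X=3) = C(16,3) · p^3 · (1−p)^13
= 560 · 0.091125 · 0.00042142 = 0.021505

0.0215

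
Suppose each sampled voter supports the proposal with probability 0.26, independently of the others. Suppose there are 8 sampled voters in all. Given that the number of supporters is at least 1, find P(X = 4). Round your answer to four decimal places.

X ~ Binomial(8, 0.26). Want P(X=4 | X≥1) = P(X=4) / P(X≥1).
P(X=4) = C(8,4)·0.26^4·0.74^4 = 0.095922
P(X≥1) = 1 − 0.089919 = 0.910081
Ratio = 0.095922 / 0.910081 = 0.105399

0.1054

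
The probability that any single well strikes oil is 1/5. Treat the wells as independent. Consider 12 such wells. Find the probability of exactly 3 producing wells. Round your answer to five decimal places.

X ~ Binomial(n=12, p=0.20).
P(X=3) = C(12,3) · p^3 · (1−p)^9
= 220 · 0.008 · 0.13422 = 0.2362232

0.23622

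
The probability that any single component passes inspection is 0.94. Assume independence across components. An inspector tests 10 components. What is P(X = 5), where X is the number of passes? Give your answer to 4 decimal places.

0.0001

X ~ Binomial(n=10, p=0.94).
P(X=5) = C(10,5) · p^5 · (1−p)^5
= 252 · 0.7339 · 7.776e-07 = 0.000144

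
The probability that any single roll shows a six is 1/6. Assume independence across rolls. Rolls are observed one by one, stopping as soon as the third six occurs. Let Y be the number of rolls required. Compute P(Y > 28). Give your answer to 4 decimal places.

Needing more than 28 rolls ⇔ fewer than 3 successes in the first 28. With X ~ Binomial(28, 0.166667), P(Y > 28) = P(X ≤ 2).
  k=0: C(28,0)·0.166667^0·0.833333^28 = 0.006066
  k=1: C(28,1)·0.166667^1·0.833333^27 = 0.033971
  k=2: C(28,2)·0.166667^2·0.833333^26 = 0.091723
P(X ≤ 2) = 0.131760

0.1318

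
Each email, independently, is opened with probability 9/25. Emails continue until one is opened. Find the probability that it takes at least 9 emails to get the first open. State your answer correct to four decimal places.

Y = number of emails to the first success; geometric, p = 0.36.
P(Y > 8) = P(first 8 all fail) = (1−p)^8 = 0.028147

0.0281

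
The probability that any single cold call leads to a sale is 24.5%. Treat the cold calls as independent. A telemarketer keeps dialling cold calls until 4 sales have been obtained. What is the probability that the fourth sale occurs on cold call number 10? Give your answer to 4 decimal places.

Y = trial on which the fourth success occurs; negative binomial, r=4, p=0.245.
P(Y=10) = C(9,3) · p^4 · (1−p)^6
= 84 · 0.003603 · 0.18522 = 0.056056

0.0561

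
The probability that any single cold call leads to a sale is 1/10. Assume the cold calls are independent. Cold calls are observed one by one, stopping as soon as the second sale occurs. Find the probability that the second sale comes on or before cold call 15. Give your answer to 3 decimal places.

0.451

Finishing within 15 cold calls ⇔ at least 2 successes in the first 15. With X ~ Binomial(15, 0.10), P(Y ≤ 15) = 1 − P(X ≤ 1).
  k=0: C(15,0)·0.10^0·0.90^15 = 0.20589
  k=1: C(15,1)·0.10^1·0.90^14 = 0.34315
1 − 0.54904 = 0.45096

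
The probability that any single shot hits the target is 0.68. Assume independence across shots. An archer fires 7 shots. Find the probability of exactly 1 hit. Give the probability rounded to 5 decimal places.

0.00511

X ~ Binomial(n=7, p=0.68).
P(X=1) = C(7,1) · p^1 · (1−p)^6
= 7 · 0.68 · 0.0010737 = 0.0051110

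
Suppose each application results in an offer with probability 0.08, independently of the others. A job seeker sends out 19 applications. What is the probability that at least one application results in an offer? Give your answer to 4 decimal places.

0.7949

P(at least one) = 1 − P(none) = 1 − (1 − 0.08)^19
= 1 − 0.205101 = 0.794899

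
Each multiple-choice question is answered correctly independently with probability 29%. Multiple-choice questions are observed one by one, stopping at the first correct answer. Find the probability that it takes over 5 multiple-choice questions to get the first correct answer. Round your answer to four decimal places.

Y = number of multiple-choice questions to the first success; geometric, p = 0.29.
P(Y > 5) = P(first 5 all fail) = (1−p)^5 = 0.180423

0.1804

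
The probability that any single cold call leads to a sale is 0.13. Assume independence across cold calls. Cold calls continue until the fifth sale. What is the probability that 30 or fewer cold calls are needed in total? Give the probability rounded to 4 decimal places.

Finishing within 30 cold calls ⇔ at least 5 successes in the first 30. With X ~ Binomial(30, 0.13), P(Y ≤ 30) = 1 − P(X ≤ 4).
  k=0: C(30,0)·0.13^0·0.87^30 = 0.015331
  k=1: C(30,1)·0.13^1·0.87^29 = 0.068726
  k=2: C(30,2)·0.13^2·0.87^28 = 0.148907
  k=3: C(30,3)·0.13^3·0.87^27 = 0.207671
  k=4: C(30,4)·0.13^4·0.87^26 = 0.209461
1 − 0.650097 = 0.349903

0.3499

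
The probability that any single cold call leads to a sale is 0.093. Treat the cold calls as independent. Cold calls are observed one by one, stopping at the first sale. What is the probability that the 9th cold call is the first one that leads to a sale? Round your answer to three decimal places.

Geometric (trials to first success), p = 0.093.
P(Y = 9) = (1−p)^8 · p = 0.45799 · 0.093 = 0.04259

0.043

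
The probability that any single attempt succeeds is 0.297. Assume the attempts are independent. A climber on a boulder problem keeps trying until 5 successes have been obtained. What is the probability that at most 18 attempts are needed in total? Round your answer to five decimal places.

Finishing within 18 attempts ⇔ at least 5 successes in the first 18. With X ~ Binomial(18, 0.297), P(Y ≤ 18) = 1 − P(X ≤ 4).
  k=0: C(18,0)·0.297^0·0.703^18 = 0.0017587
  k=1: C(18,1)·0.297^1·0.703^17 = 0.0133743
  k=2: C(18,2)·0.297^2·0.703^16 = 0.0480275
  k=3: C(18,3)·0.297^3·0.703^15 = 0.1082155
  k=4: C(18,4)·0.297^4·0.703^14 = 0.1714438
1 − 0.3428197 = 0.6571803

0.65718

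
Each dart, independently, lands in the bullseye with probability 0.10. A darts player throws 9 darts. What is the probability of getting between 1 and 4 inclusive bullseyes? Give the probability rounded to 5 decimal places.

X ~ Binomial(9, 0.10); P(1 ≤ X ≤ 4) = Σ C(9,k) p^k (1−p)^(9−k) over k:
  k=1: C(9,1)·0.10^1·0.90^8 = 0.3874205
  k=2: C(9,2)·0.10^2·0.90^7 = 0.1721869
  k=3: C(9,3)·0.10^3·0.90^6 = 0.0446410
  k=4: C(9,4)·0.10^4·0.90^5 = 0.0074402
Total = 0.6116886

0.61169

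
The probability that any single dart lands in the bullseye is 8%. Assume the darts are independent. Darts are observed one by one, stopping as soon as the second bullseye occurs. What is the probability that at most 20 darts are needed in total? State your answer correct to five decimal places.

0.48314

Finishing within 20 darts ⇔ at least 2 successes in the first 20. With X ~ Binomial(20, 0.08), P(Y ≤ 20) = 1 − P(X ≤ 1).
  k=0: C(20,0)·0.08^0·0.92^20 = 0.1886933
  k=1: C(20,1)·0.08^1·0.92^19 = 0.3281623
1 − 0.5168556 = 0.4831444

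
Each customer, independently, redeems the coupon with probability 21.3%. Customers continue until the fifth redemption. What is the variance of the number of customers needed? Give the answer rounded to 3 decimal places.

Y = total customers until the fifth success; negative binomial with r=5, p=0.213.
Var(Y) = r(1−p)/p² = 5·0.787 / 0.213² = 86.73323

86.733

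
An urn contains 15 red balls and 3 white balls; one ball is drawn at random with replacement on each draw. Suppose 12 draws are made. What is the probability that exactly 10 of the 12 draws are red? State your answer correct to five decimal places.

X ~ Binomial(n=12, p=0.833333).
P(X=10) = C(12,10) · p^10 · (1−p)^2
= 66 · 0.16151 · 0.027778 = 0.2960936

0.29609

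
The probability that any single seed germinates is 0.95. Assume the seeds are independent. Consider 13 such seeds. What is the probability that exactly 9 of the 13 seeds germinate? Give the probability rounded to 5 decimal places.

X ~ Binomial(n=13, p=0.95).
P(X=9) = C(13,9) · p^9 · (1−p)^4
= 715 · 0.63025 · 6.25e-06 = 0.0028164

0.00282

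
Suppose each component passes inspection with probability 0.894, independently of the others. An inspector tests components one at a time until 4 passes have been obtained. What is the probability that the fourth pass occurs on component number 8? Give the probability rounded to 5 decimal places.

Y = trial on which the fourth success occurs; negative binomial, r=4, p=0.894.
P(Y=8) = C(7,3) · p^4 · (1−p)^4
= 35 · 0.63878 · 0.00012625 = 0.0028225

0.00282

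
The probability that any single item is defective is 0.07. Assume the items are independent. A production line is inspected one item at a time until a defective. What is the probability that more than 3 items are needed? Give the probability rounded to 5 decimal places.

Y = number of items to the first success; geometric, p = 0.07.
P(Y > 3) = P(first 3 all fail) = (1−p)^3 = 0.8043570

0.80436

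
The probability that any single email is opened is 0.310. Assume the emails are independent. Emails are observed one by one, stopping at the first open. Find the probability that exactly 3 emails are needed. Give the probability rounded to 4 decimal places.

0.1476

Geometric (trials to first success), p = 0.31.
P(Y = 3) = (1−p)^2 · p = 0.4761 · 0.31 = 0.147591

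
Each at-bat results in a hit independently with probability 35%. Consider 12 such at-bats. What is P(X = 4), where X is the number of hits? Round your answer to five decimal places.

0.23669

X ~ Binomial(n=12, p=0.35).
P(X=4) = C(12,4) · p^4 · (1−p)^8
= 495 · 0.015006 · 0.031864 = 0.2366924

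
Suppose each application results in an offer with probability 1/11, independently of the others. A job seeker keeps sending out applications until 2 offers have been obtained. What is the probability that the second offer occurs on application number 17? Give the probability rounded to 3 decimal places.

0.032

Y = trial on which the second success occurs; negative binomial, r=2, p=0.090909.
P(Y=17) = C(16,1) · p^2 · (1−p)^15
= 16 · 0.0082645 · 0.23939 = 0.03166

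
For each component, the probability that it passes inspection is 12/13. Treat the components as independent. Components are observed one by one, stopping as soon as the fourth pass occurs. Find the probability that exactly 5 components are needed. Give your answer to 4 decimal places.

0.2234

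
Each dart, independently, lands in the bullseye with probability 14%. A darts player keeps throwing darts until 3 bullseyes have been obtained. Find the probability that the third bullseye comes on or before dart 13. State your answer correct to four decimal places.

Finishing within 13 darts ⇔ at least 3 successes in the first 13. With X ~ Binomial(13, 0.14), P(Y ≤ 13) = 1 − P(X ≤ 2).
  k=0: C(13,0)·0.14^0·0.86^13 = 0.140760
  k=1: C(13,1)·0.14^1·0.86^12 = 0.297888
  k=2: C(13,2)·0.14^2·0.86^11 = 0.290960
1 − 0.729608 = 0.270392

0.2704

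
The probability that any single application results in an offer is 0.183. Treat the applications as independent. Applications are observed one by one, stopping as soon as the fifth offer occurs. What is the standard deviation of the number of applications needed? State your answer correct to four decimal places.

Y = total applications until the fifth success; negative binomial with r=5, p=0.183.
SD(Y) = √[r(1−p)/p²] = √(121.980352) = 11.044472

11.0445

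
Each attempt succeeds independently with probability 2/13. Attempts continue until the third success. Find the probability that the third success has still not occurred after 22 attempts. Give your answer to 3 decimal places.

Needing more than 22 attempts ⇔ fewer than 3 successes in the first 22. With X ~ Binomial(22, 0.153846), P(Y > 22) = P(X ≤ 2).
  k=0: C(22,0)·0.153846^0·0.846154^22 = 0.02534
  k=1: C(22,1)·0.153846^1·0.846154^21 = 0.10138
  k=2: C(22,2)·0.153846^2·0.846154^20 = 0.19354
P(X ≤ 2) = 0.32026

0.320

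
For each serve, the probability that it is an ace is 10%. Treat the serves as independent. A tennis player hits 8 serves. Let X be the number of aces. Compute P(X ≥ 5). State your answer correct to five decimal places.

0.00043

X ~ Binomial(8, 0.10); P(X ≥ 5) = Σ C(8,k) p^k (1−p)^(8−k) over k:
  k=5: C(8,5)·0.10^5·0.90^3 = 0.0004082
  k=6: C(8,6)·0.10^6·0.90^2 = 0.0000227
  k=7: C(8,7)·0.10^7·0.90^1 = 0.0000007
  k=8: C(8,8)·0.10^8·0.90^0 = 0.0000000
Total = 0.0004317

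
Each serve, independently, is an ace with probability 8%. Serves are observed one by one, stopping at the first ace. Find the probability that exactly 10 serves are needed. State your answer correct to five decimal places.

Geometric (trials to first success), p = 0.08.
P(Y = 10) = (1−p)^9 · p = 0.47216 · 0.08 = 0.0377729

0.03777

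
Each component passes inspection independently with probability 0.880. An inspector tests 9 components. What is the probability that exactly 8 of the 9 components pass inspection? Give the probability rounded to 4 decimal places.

0.3884

X ~ Binomial(n=9, p=0.88).
P(X=8) = C(9,8) · p^8 · (1−p)^1
= 9 · 0.35963 · 0.12 = 0.388405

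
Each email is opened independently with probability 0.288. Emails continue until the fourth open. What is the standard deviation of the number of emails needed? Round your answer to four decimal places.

Y = total emails until the fourth success; negative binomial with r=4, p=0.288.
SD(Y) = √[r(1−p)/p²] = √(34.336420) = 5.859729

5.8597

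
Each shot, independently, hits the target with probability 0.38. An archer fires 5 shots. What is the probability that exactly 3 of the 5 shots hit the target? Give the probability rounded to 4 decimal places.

0.2109

X ~ Binomial(n=5, p=0.38).
P(X=3) = C(5,3) · p^3 · (1−p)^2
= 10 · 0.054872 · 0.3844 = 0.210928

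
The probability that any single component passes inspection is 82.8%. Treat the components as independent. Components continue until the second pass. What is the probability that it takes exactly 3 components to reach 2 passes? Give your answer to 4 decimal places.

0.2358

Y = trial on which the second success occurs; negative binomial, r=2, p=0.828.
P(Y=3) = C(2,1) · p^2 · (1−p)^1
= 2 · 0.68558 · 0.172 = 0.235841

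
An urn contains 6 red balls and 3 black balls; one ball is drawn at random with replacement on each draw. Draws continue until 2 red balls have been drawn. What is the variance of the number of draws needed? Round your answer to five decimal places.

1.50000

Y = total draws until the second success; negative binomial with r=2, p=0.666667.
Var(Y) = r(1−p)/p² = 2·0.333333 / 0.666667² = 1.5000000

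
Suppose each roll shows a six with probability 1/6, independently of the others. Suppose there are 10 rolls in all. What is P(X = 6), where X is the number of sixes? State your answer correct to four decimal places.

X ~ Binomial(n=10, p=0.166667).
P(X=6) = C(10,6) · p^6 · (1−p)^4
= 210 · 2.1433e-05 · 0.48225 = 0.002171

0.0022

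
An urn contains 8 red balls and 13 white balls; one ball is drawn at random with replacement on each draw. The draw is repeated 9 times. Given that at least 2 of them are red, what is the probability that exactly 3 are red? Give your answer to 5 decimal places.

X ~ Binomial(9, 0.380952). Want P(X=3 | X≥2) = P(X=3) / P(X≥2).
P(X=3) = C(9,3)·0.380952^3·0.619048^6 = 0.2613579
P(X≥2) = 1 − 0.0133511 − 0.0739445 = 0.9127045
Ratio = 0.2613579 / 0.9127045 = 0.2863555

0.28636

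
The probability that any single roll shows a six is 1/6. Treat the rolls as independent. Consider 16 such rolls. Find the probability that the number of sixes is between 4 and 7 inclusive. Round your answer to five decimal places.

X ~ Binomial(16, 0.166667); P(4 ≤ X ≤ 7) = Σ C(16,k) p^k (1−p)^(16−k) over k:
  k=4: C(16,4)·0.166667^4·0.833333^12 = 0.1575039
  k=5: C(16,5)·0.166667^5·0.833333^11 = 0.0756019
  k=6: C(16,6)·0.166667^6·0.833333^10 = 0.0277207
  k=7: C(16,7)·0.166667^7·0.833333^9 = 0.0079202
Total = 0.2687467

0.26875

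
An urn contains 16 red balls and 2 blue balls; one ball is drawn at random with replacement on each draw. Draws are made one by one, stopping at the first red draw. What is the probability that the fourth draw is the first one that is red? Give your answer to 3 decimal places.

Geometric (trials to first success), p = 0.888889.
P(Y = 4) = (1−p)^3 · p = 0.0013717 · 0.888889 = 0.00122

0.001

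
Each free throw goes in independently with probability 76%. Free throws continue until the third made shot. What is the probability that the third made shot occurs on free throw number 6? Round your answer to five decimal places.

0.06068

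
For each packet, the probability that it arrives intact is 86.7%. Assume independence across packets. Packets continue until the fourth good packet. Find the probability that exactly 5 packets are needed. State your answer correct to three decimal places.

0.301

Y = trial on which the fourth success occurs; negative binomial, r=4, p=0.867.
P(Y=5) = C(4,3) · p^4 · (1−p)^1
= 4 · 0.56504 · 0.133 = 0.30060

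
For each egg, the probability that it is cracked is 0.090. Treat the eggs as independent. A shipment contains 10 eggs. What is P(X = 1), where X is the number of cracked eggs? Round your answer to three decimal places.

0.385

X ~ Binomial(n=10, p=0.09).
P(X=1) = C(10,1) · p^1 · (1−p)^9
= 10 · 0.09 · 0.42793 = 0.38514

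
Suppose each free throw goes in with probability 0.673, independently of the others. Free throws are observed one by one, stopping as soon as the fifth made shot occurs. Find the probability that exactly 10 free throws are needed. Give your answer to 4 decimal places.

0.0650

Y = trial on which the fifth success occurs; negative binomial, r=5, p=0.673.
P(Y=10) = C(9,4) · p^5 · (1−p)^5
= 126 · 0.13806 · 0.0037389 = 0.065041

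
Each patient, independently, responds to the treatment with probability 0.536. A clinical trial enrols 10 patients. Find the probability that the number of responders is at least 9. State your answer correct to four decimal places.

X ~ Binomial(10, 0.536); P(X ≥ 9) = Σ C(10,k) p^k (1−p)^(10−k) over k:
  k=9: C(10,9)·0.536^9·0.464^1 = 0.016943
  k=10: C(10,10)·0.536^10·0.464^0 = 0.001957
Total = 0.018901

0.0189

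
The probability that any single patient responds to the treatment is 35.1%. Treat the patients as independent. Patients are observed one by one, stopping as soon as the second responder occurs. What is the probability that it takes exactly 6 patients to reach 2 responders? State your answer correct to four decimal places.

0.1093

Y = trial on which the second success occurs; negative binomial, r=2, p=0.351.
P(Y=6) = C(5,1) · p^2 · (1−p)^4
= 5 · 0.1232 · 0.17741 = 0.109286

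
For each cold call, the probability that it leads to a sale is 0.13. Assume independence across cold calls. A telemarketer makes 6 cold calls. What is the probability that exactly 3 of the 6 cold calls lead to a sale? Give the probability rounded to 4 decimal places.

X ~ Binomial(n=6, p=0.13).
P(X=3) = C(6,3) · p^3 · (1−p)^3
= 20 · 0.002197 · 0.6585 = 0.028935

0.0289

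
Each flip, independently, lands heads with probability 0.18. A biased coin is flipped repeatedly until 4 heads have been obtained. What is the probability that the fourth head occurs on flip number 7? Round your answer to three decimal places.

0.012

Y = trial on which the fourth success occurs; negative binomial, r=4, p=0.18.
P(Y=7) = C(6,3) · p^4 · (1−p)^3
= 20 · 0.0010498 · 0.55137 = 0.01158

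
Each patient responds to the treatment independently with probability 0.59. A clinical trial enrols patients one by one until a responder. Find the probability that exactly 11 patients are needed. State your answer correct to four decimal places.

0.0001

Geometric (trials to first success), p = 0.59.
P(Y = 11) = (1−p)^10 · p = 0.00013423 · 0.59 = 0.000079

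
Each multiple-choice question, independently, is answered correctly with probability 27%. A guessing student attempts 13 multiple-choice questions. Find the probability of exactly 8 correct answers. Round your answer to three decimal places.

0.008

X ~ Binomial(n=13, p=0.27).
P(X=8) = C(13,8) · p^8 · (1−p)^5
= 1287 · 2.8243e-05 · 0.20731 = 0.00754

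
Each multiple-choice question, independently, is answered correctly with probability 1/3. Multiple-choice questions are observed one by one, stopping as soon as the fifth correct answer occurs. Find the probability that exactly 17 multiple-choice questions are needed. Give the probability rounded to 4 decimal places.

Y = trial on which the fifth success occurs; negative binomial, r=5, p=0.333333.
P(Y=17) = C(16,4) · p^5 · (1−p)^12
= 1820 · 0.0041152 · 0.0077073 = 0.057726

0.0577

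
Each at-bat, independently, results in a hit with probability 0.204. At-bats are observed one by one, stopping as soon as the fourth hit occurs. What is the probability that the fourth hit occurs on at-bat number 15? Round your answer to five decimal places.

0.05125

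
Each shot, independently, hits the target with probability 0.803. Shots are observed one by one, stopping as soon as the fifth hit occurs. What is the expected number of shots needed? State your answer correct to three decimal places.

6.227

Y = total shots until the fifth success; negative binomial with r=5, p=0.803.
E[Y] = r / p = 5 / 0.803 = 6.22665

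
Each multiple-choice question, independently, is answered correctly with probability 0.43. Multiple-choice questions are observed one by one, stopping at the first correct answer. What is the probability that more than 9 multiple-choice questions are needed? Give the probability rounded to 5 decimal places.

0.00635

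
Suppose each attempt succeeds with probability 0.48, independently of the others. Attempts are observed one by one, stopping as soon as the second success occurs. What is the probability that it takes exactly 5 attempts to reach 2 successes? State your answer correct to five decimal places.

Y = trial on which the second success occurs; negative binomial, r=2, p=0.48.
P(Y=5) = C(4,1) · p^2 · (1−p)^3
= 4 · 0.2304 · 0.14061 = 0.1295843

0.12958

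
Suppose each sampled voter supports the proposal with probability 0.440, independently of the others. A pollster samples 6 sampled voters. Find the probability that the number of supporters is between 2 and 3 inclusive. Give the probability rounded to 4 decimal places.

X ~ Binomial(6, 0.44); P(2 ≤ X ≤ 3) = Σ C(6,k) p^k (1−p)^(6−k) over k:
  k=2: C(6,2)·0.44^2·0.56^4 = 0.285594
  k=3: C(6,3)·0.44^3·0.56^3 = 0.299193
Total = 0.584787

0.5848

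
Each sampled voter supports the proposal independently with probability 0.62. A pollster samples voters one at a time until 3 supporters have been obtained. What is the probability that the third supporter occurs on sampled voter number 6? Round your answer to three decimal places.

0.131

Y = trial on which the third success occurs; negative binomial, r=3, p=0.62.
P(Y=6) = C(5,2) · p^3 · (1−p)^3
= 10 · 0.23833 · 0.054872 = 0.13078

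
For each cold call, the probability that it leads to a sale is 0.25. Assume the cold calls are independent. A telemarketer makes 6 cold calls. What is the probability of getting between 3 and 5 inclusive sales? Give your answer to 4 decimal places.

X ~ Binomial(6, 0.25); P(3 ≤ X ≤ 5) = Σ C(6,k) p^k (1−p)^(6−k) over k:
  k=3: C(6,3)·0.25^3·0.75^3 = 0.131836
  k=4: C(6,4)·0.25^4·0.75^2 = 0.032959
  k=5: C(6,5)·0.25^5·0.75^1 = 0.004395
Total = 0.169189

0.1692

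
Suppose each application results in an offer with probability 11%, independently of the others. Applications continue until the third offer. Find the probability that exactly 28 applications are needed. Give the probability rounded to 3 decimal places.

0.025

Y = trial on which the third success occurs; negative binomial, r=3, p=0.11.
P(Y=28) = C(27,2) · p^3 · (1−p)^25
= 351 · 0.001331 · 0.054294 = 0.02537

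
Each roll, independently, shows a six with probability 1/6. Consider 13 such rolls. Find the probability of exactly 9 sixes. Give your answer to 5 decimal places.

X ~ Binomial(n=13, p=0.166667).
P(X=9) = C(13,9) · p^9 · (1−p)^4
= 715 · 9.9229e-08 · 0.48225 = 0.0000342

0.00003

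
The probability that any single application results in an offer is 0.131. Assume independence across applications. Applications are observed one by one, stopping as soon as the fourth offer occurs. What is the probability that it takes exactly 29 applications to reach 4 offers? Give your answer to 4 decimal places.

Y = trial on which the fourth success occurs; negative binomial, r=4, p=0.131.
P(Y=29) = C(28,3) · p^4 · (1−p)^25
= 3276 · 0.0002945 · 0.029888 = 0.028835

0.0288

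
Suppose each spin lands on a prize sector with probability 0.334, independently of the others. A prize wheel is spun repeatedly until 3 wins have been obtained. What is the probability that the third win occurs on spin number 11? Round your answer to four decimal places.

Y = trial on which the third success occurs; negative binomial, r=3, p=0.334.
P(Y=11) = C(10,2) · p^3 · (1−p)^8
= 45 · 0.03726 · 0.038707 = 0.064900

0.0649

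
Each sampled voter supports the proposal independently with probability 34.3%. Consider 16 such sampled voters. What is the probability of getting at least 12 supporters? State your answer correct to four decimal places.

0.0011

X ~ Binomial(16, 0.343); P(X ≥ 12) = Σ C(16,k) p^k (1−p)^(16−k) over k:
  k=12: C(16,12)·0.343^12·0.657^4 = 0.000899
  k=13: C(16,13)·0.343^13·0.657^3 = 0.000144
  k=14: C(16,14)·0.343^14·0.657^2 = 0.000016
  k=15: C(16,15)·0.343^15·0.657^1 = 0.000001
  k=16: C(16,16)·0.343^16·0.657^0 = 0.000000
Total = 0.001061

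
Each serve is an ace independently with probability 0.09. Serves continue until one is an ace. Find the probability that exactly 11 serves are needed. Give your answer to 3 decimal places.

Geometric (trials to first success), p = 0.09.
P(Y = 11) = (1−p)^10 · p = 0.38942 · 0.09 = 0.03505

0.035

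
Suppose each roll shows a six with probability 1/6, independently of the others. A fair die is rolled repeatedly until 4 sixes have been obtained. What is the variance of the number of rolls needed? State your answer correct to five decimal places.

120.00000

Y = total rolls until the fourth success; negative binomial with r=4, p=0.166667.
Var(Y) = r(1−p)/p² = 4·0.833333 / 0.166667² = 120.0000000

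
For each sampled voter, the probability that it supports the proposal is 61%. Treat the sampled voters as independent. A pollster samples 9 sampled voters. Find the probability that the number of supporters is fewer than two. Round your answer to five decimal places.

X ~ Binomial(9, 0.61); P(X ≤ 1) = Σ C(9,k) p^k (1−p)^(9−k) over k:
  k=0: C(9,0)·0.61^0·0.39^9 = 0.0002087
  k=1: C(9,1)·0.61^1·0.39^8 = 0.0029383
Total = 0.0031470

0.00315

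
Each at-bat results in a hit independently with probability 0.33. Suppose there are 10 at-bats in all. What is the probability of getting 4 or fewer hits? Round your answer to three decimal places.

0.794

X ~ Binomial(10, 0.33); P(X ≤ 4) = Σ C(10,k) p^k (1−p)^(10−k) over k:
  k=0: C(10,0)·0.33^0·0.67^10 = 0.01823
  k=1: C(10,1)·0.33^1·0.67^9 = 0.08978
  k=2: C(10,2)·0.33^2·0.67^8 = 0.19899
  k=3: C(10,3)·0.33^3·0.67^7 = 0.26136
  k=4: C(10,4)·0.33^4·0.67^6 = 0.22528
Total = 0.79365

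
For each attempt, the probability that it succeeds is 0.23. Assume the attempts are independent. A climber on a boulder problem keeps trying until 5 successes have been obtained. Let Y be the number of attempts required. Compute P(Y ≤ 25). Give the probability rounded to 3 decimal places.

Finishing within 25 attempts ⇔ at least 5 successes in the first 25. With X ~ Binomial(25, 0.23), P(Y ≤ 25) = 1 − P(X ≤ 4).
  k=0: C(25,0)·0.23^0·0.77^25 = 0.00145
  k=1: C(25,1)·0.23^1·0.77^24 = 0.01085
  k=2: C(25,2)·0.23^2·0.77^23 = 0.03889
  k=3: C(25,3)·0.23^3·0.77^22 = 0.08907
  k=4: C(25,4)·0.23^4·0.77^21 = 0.14632
1 − 0.28658 = 0.71342

0.713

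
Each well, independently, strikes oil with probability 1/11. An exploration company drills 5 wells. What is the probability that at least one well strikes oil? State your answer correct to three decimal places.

P(at least one) = 1 − P(none) = 1 − (1 − 0.090909)^5
= 1 − 0.62092 = 0.37908

0.379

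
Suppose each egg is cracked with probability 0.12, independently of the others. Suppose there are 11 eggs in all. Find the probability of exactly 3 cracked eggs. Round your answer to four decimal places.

0.1025

X ~ Binomial(n=11, p=0.12).
P(X=3) = C(11,3) · p^3 · (1−p)^8
= 165 · 0.001728 · 0.35963 = 0.102539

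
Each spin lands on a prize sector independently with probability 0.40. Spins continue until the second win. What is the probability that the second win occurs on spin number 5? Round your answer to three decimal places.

0.138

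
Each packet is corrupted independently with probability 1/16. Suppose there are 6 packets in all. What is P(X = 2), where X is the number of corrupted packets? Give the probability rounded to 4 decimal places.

0.0453

X ~ Binomial(n=6, p=0.0625).
P(X=2) = C(6,2) · p^2 · (1−p)^4
= 15 · 0.0039062 · 0.77248 = 0.045262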